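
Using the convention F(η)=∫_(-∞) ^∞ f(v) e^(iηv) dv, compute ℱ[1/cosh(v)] pi/cosh(pi * η/2) 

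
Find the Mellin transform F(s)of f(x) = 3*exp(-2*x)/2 3*gamma(s)/(2*2^s)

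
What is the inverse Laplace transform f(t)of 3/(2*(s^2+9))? sin(3*t)/2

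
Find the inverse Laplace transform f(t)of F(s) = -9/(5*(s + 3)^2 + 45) -3*exp(-3*t)*sin(3*t)/5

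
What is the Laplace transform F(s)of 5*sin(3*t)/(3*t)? 5*atan(3/s)/3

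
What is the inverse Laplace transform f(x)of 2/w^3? x^2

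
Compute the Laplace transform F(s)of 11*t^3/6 11/s^4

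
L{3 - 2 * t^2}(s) 3/s - 4/s^3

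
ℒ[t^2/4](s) 1/(2 * s^3)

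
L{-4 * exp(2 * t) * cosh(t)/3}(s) 4 * (2 - s)/(3 * ((s - 2)^2 - 1))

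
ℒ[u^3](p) 6/p^4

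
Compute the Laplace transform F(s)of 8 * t 8/s^2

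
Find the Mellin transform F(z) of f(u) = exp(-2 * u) gamma(z) /2^z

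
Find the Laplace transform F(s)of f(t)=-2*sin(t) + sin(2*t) 2/(s^2 + 4) - 2/(s^2 + 1)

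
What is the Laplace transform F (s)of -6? -6/s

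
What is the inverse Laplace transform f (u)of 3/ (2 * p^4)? u^3/4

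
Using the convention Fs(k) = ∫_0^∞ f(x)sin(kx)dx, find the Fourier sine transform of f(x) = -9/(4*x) -9*pi/8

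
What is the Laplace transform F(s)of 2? 2/s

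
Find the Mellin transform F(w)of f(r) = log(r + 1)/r -pi*csc(pi*w)/(w - 1)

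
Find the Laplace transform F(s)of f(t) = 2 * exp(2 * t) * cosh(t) 2 * (s - 2)/((s - 2)^2 - 1)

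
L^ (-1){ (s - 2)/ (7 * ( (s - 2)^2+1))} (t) exp (2 * t) * cos (t)/7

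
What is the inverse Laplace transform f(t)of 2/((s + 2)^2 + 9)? 2*exp(-2*t)*sin(3*t)/3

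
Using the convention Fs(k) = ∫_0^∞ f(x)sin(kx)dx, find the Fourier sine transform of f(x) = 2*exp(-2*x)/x 2*atan(k/2)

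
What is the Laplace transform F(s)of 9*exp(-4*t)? 9/(s + 4)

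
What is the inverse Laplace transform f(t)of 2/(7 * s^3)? t^2/7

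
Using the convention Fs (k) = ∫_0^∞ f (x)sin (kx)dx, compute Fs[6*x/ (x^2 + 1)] 3*pi*exp (-k)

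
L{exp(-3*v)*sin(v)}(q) 1/((q + 3)^2 + 1)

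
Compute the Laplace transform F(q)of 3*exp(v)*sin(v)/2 3/(2*((q - 1)^2 + 1))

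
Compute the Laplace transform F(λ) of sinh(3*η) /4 3/(4*(λ^2-9) ) 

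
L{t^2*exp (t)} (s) 2/ (s - 1)^3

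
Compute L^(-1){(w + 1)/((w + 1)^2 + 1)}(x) exp(-x)*cos(x)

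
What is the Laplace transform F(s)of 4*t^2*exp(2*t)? 8/(s - 2)^3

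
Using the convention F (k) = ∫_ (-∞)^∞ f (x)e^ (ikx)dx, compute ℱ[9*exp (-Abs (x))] 18/ (k^2 + 1)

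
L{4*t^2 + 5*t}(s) 8/s^3 + 5/s^2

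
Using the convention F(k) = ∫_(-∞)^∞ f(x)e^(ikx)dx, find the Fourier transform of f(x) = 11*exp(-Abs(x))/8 11/(4*(k^2 + 1))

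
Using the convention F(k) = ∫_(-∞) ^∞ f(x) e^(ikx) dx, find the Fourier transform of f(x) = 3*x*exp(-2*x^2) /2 3*sqrt(2)*I*sqrt(pi)*k*exp(-k^2/8) /16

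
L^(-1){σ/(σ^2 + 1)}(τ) cos(τ)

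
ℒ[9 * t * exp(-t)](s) 9/(s + 1)^2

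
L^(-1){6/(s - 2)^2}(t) 6*t*exp(2*t)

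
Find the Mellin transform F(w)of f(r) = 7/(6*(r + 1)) 7*pi*csc(pi*w)/6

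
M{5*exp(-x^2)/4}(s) 5*gamma(s/2)/8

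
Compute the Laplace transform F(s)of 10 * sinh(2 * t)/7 20/(7 * (s^2 - 4))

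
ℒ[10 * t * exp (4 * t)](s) 10/ (s - 4)^2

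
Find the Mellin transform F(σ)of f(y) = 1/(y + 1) pi * csc(pi * σ)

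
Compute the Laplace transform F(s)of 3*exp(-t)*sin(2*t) 6/((s + 1)^2 + 4)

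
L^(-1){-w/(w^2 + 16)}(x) -cos(4*x)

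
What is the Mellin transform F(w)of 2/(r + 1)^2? -2 * pi * (w - 1)/sin(pi * w)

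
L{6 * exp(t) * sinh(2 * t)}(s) 12/((s - 1)^2 - 4)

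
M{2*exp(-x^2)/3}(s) gamma(s/2)/3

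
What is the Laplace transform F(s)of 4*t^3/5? 24/(5*s^4)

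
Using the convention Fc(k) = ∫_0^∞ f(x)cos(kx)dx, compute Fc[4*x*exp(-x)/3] 4*(1 - k^2)/(3*(k^2 + 1)^2)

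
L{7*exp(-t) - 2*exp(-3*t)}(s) 7/(s + 1) - 2/(s + 3)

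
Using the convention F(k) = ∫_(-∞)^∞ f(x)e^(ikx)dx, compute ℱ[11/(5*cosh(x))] 11*pi/(5*cosh(pi*k/2))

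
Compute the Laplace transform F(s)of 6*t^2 12/s^3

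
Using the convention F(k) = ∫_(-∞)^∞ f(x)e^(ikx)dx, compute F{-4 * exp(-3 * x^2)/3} -4 * sqrt(3) * sqrt(pi) * exp(-k^2/12)/9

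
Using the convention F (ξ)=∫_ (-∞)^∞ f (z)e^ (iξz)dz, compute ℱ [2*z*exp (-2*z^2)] sqrt (2)*I*sqrt (pi)*ξ*exp (-ξ^2/8)/4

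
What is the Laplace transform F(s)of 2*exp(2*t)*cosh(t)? 2*(s - 2)/((s - 2)^2 - 1)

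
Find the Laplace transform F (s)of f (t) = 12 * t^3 72/s^4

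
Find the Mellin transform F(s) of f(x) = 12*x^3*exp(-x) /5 12*gamma(s + 3) /5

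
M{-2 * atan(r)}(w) pi * sec(pi * w/2)/w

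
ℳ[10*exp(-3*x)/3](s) 10*gamma(s)/(3*3^s)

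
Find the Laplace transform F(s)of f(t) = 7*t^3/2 21/s^4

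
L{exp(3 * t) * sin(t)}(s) 1/((s - 3)^2 + 1)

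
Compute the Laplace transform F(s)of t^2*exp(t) 2/(s - 1)^3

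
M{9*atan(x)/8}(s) -9*pi*sec(pi*s/2)/(16*s)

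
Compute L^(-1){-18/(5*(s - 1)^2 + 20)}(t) -9*exp(t)*sin(2*t)/5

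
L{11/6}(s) 11/(6*s)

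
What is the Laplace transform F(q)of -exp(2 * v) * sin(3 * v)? -3/((q - 2)^2 + 9)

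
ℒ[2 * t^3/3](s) 4/s^4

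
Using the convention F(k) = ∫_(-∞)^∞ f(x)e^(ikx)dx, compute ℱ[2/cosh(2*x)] pi/cosh(pi*k/4)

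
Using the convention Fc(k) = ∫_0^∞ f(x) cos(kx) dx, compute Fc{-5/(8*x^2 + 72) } -5*pi*exp(-3*k) /48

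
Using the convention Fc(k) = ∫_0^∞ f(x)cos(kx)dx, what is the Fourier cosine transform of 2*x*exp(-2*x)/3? 2*(4 - k^2)/(3*(k^2 + 4)^2)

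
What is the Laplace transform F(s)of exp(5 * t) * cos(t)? (s - 5)/((s - 5)^2 + 1)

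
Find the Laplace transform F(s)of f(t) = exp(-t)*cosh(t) (s + 1)/(s*(s + 2))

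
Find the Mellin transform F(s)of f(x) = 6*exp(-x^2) 3*gamma(s/2)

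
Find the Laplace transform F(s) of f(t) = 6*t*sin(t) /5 12*s/(5*(s^2 + 1) ^2) 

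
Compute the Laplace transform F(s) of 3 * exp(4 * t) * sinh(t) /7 3/(7 * ((s - 4) ^2 - 1) ) 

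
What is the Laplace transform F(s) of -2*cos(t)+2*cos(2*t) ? 2*s/(s^2+4) - 2*s/(s^2+1) 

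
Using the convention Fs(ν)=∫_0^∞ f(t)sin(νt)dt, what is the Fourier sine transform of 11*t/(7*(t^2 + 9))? 11*pi*exp(-3*ν)/14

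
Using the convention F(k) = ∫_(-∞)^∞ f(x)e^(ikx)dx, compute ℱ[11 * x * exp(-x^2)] 11 * I * sqrt(pi) * k * exp(-k^2/4)/2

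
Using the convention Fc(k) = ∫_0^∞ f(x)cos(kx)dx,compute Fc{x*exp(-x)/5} (1 - k^2)/(5*(k^2 + 1)^2)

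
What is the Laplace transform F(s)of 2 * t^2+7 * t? 7/s^2+4/s^3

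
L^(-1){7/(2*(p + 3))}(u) 7*exp(-3*u)/2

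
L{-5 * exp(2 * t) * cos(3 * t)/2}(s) 5 * (2 - s)/(2 * ((s - 2)^2 + 9))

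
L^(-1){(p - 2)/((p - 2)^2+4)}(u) exp(2 * u) * cos(2 * u)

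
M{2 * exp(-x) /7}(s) 2 * gamma(s) /7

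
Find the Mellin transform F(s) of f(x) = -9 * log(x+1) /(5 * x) 9 * pi * csc(pi * s) /(5 * (s - 1) ) 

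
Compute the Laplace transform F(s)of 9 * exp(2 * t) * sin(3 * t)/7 27/(7 * ((s - 2)^2+9))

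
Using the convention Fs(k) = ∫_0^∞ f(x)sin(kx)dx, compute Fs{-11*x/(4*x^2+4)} -11*pi*exp(-k)/8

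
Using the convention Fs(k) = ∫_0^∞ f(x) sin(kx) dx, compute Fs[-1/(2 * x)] -pi/4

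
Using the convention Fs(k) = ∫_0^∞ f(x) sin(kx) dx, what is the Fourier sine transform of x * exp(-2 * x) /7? 4 * k/(7 * (k^2 + 4) ^2) 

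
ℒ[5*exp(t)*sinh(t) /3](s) 5/(3*s*(s - 2) ) 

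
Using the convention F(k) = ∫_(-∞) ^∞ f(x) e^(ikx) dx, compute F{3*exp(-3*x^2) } sqrt(3)*sqrt(pi)*exp(-k^2/12) 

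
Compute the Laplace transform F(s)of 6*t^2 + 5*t 12/s^3 + 5/s^2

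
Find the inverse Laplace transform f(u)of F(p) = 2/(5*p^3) u^2/5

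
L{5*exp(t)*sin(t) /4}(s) 5/(4*((s - 1) ^2 + 1) ) 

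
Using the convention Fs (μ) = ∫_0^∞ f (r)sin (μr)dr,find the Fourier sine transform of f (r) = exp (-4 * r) μ/ (μ^2 + 16)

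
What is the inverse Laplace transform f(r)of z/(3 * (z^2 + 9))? cos(3 * r)/3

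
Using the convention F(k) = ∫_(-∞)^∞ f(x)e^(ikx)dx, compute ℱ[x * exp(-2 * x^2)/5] sqrt(2) * I * sqrt(pi) * k * exp(-k^2/8)/40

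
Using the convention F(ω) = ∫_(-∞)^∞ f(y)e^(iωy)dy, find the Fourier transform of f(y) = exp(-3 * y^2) sqrt(3) * sqrt(pi) * exp(-ω^2/12)/3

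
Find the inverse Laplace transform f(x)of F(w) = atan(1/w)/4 sin(x)/(4*x)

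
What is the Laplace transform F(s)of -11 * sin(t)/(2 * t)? -11 * atan(1/s)/2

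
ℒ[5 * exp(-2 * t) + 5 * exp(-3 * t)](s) 5/(s + 3) + 5/(s + 2)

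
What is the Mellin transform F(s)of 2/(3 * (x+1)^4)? gamma(s) * gamma(4 - s)/9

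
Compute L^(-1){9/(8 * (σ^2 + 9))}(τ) 3 * sin(3 * τ)/8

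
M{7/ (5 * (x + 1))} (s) 7 * pi * csc (pi * s)/5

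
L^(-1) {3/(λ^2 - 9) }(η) sinh(3*η) 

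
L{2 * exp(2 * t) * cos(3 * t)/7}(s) 2 * (s - 2)/(7 * ((s - 2)^2 + 9))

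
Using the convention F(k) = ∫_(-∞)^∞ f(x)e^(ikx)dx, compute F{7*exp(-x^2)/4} 7*sqrt(pi)*exp(-k^2/4)/4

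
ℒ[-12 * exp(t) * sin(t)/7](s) -12/(7 * (s - 1)^2 + 7)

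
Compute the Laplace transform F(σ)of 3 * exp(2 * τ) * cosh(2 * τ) 3 * (σ - 2)/(σ * (σ - 4))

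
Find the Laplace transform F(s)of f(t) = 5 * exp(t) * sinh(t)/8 5/(8 * s * (s - 2))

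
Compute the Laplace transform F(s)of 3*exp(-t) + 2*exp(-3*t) 3/(s + 1) + 2/(s + 3)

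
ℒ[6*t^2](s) 12/s^3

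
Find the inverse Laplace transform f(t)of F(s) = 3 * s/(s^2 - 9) 3 * cosh(3 * t)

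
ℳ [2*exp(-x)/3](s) 2*gamma(s)/3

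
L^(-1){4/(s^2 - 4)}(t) 2*sinh(2*t)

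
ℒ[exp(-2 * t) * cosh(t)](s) (s + 2)/((s + 2)^2-1)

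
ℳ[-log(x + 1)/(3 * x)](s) pi * csc(pi * s)/(3 * (s - 1))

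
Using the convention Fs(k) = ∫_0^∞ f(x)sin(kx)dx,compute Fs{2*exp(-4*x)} 2*k/(k^2+16)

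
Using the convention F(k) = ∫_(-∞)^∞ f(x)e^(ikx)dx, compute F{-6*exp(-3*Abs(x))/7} -36/(7*k^2 + 63)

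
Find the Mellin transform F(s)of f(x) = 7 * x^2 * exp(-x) 7 * gamma(s + 2)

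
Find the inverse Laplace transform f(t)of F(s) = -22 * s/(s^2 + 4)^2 -11 * t * sin(2 * t)/2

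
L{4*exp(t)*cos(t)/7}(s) 4*(s - 1)/(7*((s - 1)^2 + 1))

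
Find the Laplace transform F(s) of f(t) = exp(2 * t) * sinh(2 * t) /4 1/(2 * s * (s - 4) ) 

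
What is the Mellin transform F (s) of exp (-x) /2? gamma (s) /2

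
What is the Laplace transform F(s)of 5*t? 5/s^2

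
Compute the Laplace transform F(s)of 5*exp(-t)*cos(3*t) 5*(s + 1)/((s + 1)^2 + 9)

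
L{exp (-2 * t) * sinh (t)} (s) 1/ ( (s + 2)^2-1)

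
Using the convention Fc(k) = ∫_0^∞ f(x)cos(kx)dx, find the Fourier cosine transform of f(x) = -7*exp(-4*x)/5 -28/(5*k^2 + 80)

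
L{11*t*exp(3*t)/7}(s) 11/(7*(s - 3)^2)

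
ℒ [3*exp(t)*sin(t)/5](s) 3/(5*((s - 1)^2+1))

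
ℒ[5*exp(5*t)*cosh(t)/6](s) 5*(s - 5)/(6*((s - 5)^2-1))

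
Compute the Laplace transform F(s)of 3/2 3/(2*s)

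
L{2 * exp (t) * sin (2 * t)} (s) 4/ ( (s - 1)^2 + 4)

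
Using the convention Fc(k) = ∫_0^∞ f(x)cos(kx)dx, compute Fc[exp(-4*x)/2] 2/(k^2 + 16)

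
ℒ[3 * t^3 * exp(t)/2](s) 9/(s - 1)^4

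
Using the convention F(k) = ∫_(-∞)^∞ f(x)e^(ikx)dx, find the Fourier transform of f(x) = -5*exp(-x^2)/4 -5*sqrt(pi)*exp(-k^2/4)/4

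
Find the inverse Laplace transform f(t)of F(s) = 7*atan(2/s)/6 7*sin(2*t)/(6*t)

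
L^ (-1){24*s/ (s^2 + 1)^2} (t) 12*t*sin (t)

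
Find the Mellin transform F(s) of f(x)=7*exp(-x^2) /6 7*gamma(s/2) /12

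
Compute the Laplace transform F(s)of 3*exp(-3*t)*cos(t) 3*(s + 3)/((s + 3)^2 + 1)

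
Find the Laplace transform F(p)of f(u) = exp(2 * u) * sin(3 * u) 3/((p - 2)^2 + 9)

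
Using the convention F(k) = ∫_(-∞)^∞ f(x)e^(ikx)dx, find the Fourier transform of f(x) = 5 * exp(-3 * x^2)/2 5 * sqrt(3) * sqrt(pi) * exp(-k^2/12)/6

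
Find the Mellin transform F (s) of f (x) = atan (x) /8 -pi * sec (pi * s/2) / (16 * s) 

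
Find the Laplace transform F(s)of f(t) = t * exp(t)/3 1/(3 * (s - 1)^2)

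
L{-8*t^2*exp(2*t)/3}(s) -16/(3*(s - 2)^3)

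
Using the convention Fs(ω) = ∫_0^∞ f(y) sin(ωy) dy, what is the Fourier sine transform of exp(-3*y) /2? ω/(2*(ω^2+9) ) 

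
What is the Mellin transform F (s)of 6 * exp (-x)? 6 * gamma (s)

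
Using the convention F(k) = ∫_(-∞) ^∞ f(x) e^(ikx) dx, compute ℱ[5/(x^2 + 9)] 5*pi*exp(-3*Abs(k) ) /3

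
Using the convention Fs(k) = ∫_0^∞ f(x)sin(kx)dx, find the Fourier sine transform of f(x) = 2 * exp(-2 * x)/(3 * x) 2 * atan(k/2)/3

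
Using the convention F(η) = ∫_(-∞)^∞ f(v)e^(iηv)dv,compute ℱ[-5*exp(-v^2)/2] -5*sqrt(pi)*exp(-η^2/4)/2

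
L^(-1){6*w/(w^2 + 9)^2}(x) x*sin(3*x)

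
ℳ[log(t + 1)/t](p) -pi*csc(pi*p)/(p - 1)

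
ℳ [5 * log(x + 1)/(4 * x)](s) -5 * pi * csc(pi * s)/(4 * s - 4)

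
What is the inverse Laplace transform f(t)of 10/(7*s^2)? 10*t/7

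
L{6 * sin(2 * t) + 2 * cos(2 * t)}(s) 12/(s^2 + 4) + 2 * s/(s^2 + 4)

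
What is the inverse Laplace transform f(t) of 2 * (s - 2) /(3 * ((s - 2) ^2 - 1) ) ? 2 * exp(2 * t) * cosh(t) /3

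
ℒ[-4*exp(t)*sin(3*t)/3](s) -4/((s - 1)^2 + 9)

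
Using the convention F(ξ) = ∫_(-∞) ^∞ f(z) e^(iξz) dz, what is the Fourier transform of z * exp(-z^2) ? I * sqrt(pi) * ξ * exp(-ξ^2/4) /2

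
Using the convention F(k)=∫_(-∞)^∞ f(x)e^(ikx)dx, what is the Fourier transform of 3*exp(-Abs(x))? 6/(k^2 + 1)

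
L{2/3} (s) 2/ (3*s)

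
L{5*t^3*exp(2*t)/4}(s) 15/(2*(s - 2)^4)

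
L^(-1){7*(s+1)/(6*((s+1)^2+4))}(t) 7*exp(-t)*cos(2*t)/6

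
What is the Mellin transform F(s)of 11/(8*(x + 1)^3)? 11*pi*(s - 2)*(s - 1)/(16*sin(pi*s))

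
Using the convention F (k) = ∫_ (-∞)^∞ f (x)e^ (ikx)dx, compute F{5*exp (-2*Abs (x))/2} 10/ (k^2 + 4)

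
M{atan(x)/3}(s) -pi*sec(pi*s/2)/(6*s)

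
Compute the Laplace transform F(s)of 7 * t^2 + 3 14/s^3 + 3/s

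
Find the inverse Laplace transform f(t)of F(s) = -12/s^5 -t^4/2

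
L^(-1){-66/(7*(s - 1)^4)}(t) -11*t^3*exp(t)/7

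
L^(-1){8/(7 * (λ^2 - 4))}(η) 4 * sinh(2 * η)/7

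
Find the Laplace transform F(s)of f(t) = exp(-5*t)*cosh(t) (s + 5)/((s + 5)^2 - 1)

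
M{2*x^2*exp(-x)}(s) 2*gamma(s + 2)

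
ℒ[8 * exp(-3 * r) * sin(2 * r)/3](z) 16/(3 * ((z + 3)^2 + 4))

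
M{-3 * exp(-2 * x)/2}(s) -3 * gamma(s)/(2 * 2^s)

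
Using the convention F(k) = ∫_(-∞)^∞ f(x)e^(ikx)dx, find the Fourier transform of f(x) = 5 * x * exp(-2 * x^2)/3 5 * sqrt(2) * I * sqrt(pi) * k * exp(-k^2/8)/24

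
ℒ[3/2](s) 3/ (2 * s)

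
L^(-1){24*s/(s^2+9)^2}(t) 4*t*sin(3*t)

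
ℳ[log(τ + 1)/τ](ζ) -pi*csc(pi*ζ)/(ζ - 1)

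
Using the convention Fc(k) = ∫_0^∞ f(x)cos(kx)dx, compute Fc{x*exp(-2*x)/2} (4 - k^2)/(2*(k^2 + 4)^2)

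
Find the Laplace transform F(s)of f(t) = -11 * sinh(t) -11/(s^2-1)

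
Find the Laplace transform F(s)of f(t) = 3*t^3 18/s^4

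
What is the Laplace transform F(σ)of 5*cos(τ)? 5*σ/(σ^2+1)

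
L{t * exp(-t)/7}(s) 1/(7 * (s + 1)^2)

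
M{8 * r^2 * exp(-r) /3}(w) 8 * gamma(w+2) /3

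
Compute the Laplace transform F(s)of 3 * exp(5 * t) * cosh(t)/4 3 * (s - 5)/(4 * ((s - 5)^2 - 1))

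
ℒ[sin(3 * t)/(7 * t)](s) atan(3/s)/7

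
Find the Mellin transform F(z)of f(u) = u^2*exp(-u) gamma(z + 2)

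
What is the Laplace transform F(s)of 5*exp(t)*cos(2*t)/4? 5*(s - 1)/(4*((s - 1)^2+4))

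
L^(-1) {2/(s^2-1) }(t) 2 * sinh(t) 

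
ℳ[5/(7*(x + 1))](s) 5*pi*csc(pi*s)/7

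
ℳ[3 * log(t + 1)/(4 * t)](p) -3 * pi * csc(pi * p)/(4 * p - 4)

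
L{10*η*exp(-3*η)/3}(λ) 10/(3*(λ + 3)^2)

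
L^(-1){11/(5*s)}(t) 11/5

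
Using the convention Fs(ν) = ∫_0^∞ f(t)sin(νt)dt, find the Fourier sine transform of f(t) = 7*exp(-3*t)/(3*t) 7*atan(ν/3)/3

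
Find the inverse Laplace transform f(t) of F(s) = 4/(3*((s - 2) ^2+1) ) 4*exp(2*t)*sin(t) /3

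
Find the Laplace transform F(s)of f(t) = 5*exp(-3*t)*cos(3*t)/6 5*(s + 3)/(6*((s + 3)^2 + 9))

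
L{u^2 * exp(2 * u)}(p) 2/(p - 2)^3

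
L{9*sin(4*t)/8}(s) 9/(2*(s^2+16))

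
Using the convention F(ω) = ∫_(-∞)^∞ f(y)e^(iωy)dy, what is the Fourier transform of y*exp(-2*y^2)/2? sqrt(2)*I*sqrt(pi)*ω*exp(-ω^2/8)/16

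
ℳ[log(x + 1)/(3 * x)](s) -pi * csc(pi * s)/(3 * s - 3)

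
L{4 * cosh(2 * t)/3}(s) 4 * s/(3 * (s^2 - 4))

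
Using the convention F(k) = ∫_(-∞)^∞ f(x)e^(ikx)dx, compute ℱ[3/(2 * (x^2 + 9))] pi * exp(-3 * Abs(k))/2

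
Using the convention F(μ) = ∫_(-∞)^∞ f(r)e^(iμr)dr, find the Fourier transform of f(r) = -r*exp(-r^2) -I*sqrt(pi)*μ*exp(-μ^2/4)/2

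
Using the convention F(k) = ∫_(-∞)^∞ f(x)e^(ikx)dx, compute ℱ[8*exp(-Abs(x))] 16/(k^2 + 1)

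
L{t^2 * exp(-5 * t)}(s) 2/(s+5)^3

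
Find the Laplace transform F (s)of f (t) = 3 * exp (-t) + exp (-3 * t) 1/ (s + 3) + 3/ (s + 1)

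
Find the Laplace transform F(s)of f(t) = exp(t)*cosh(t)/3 (s - 1)/(3*s*(s - 2))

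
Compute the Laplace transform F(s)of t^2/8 1/(4*s^3)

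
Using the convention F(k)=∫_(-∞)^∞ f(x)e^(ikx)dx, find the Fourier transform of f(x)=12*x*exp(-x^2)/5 6*I*sqrt(pi)*k*exp(-k^2/4)/5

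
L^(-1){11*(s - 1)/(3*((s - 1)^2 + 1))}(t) 11*exp(t)*cos(t)/3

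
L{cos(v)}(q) q/(q^2 + 1)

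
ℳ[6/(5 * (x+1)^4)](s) gamma(s) * gamma(4 - s)/5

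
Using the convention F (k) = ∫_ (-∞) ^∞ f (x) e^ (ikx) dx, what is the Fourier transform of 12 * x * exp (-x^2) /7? 6 * I * sqrt (pi) * k * exp (-k^2/4) /7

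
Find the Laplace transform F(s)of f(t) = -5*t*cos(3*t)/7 5*(9 - s^2)/(7*(s^2+9)^2)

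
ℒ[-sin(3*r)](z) -3/(z^2 + 9)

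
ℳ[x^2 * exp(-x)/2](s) gamma(s + 2)/2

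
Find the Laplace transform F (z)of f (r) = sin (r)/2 1/ (2*(z^2 + 1))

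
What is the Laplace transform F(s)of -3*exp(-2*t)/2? -3/(2*s + 4)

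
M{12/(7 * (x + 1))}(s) 12 * pi * csc(pi * s)/7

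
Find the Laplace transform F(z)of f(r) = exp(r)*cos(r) (z - 1)/((z - 1)^2 + 1)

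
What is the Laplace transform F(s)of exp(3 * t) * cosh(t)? (s - 3)/((s - 3)^2 - 1)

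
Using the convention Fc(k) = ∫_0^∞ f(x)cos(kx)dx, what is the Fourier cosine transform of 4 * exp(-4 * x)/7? 16/(7 * (k^2 + 16))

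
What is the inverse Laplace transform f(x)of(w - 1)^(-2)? x*exp(x)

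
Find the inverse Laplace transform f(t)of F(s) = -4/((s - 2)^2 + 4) -2 * exp(2 * t) * sin(2 * t)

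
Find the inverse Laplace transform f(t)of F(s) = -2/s -2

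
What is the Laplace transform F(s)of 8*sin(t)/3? 8/(3*(s^2 + 1))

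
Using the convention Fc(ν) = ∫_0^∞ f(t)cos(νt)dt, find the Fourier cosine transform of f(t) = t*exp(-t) (1 - ν^2)/(ν^2 + 1)^2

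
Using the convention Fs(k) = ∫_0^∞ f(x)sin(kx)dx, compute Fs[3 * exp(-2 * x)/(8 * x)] 3 * atan(k/2)/8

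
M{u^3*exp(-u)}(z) gamma(z + 3)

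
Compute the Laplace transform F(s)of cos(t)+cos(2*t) s/(s^2+1)+s/(s^2+4)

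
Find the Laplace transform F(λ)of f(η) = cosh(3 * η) λ/(λ^2-9)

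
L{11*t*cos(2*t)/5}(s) 11*(s^2 - 4)/(5*(s^2 + 4)^2)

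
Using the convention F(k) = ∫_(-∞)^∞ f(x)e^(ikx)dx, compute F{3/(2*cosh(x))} 3*pi/(2*cosh(pi*k/2))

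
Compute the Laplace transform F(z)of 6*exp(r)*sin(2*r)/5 12/(5*((z - 1)^2 + 4))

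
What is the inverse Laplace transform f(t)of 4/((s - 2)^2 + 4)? 2*exp(2*t)*sin(2*t)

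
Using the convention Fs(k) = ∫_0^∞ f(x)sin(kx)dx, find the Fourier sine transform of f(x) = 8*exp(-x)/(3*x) 8*atan(k)/3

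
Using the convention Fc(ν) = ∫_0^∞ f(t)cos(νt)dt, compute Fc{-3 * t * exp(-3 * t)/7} 3 * (ν^2 - 9)/(7 * (ν^2+9)^2)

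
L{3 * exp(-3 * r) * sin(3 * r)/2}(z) 9/(2 * ((z+3)^2+9))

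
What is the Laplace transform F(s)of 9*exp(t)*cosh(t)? 9*(s - 1)/(s*(s - 2))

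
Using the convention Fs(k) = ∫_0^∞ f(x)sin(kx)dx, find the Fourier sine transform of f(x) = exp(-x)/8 k/(8 * (k^2 + 1))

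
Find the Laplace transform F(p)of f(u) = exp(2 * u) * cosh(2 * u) (p - 2)/(p * (p - 4))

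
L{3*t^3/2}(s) 9/s^4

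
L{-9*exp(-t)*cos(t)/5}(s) 9*(-s - 1)/(5*((s + 1)^2 + 1))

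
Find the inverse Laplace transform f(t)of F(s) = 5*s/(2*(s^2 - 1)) 5*cosh(t)/2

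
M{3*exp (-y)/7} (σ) 3*gamma (σ)/7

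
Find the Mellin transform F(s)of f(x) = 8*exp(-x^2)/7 4*gamma(s/2)/7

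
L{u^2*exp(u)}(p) 2/(p - 1)^3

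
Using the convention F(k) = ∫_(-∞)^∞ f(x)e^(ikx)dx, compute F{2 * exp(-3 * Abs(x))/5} 12/(5 * (k^2 + 9))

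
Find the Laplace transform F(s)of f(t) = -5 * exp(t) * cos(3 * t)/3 5 * (1 - s)/(3 * ((s - 1)^2 + 9))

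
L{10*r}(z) 10/z^2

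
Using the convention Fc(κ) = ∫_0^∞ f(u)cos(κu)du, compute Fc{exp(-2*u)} 2/(κ^2 + 4)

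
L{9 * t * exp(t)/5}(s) 9/(5 * (s - 1)^2)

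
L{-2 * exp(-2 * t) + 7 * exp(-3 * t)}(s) 7/(s + 3) - 2/(s + 2)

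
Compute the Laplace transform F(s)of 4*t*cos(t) 4*(s^2 - 1)/(s^2 + 1)^2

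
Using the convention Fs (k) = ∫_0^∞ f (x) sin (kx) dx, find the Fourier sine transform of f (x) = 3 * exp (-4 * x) 3 * k/ (k^2 + 16) 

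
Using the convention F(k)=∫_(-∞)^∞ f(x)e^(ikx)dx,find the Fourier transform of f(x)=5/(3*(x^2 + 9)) 5*pi*exp(-3*Abs(k))/9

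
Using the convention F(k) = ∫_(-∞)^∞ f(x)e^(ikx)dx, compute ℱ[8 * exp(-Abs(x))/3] 16/(3 * (k^2 + 1))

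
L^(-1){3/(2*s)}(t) 3/2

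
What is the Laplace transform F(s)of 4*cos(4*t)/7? 4*s/(7*(s^2 + 16))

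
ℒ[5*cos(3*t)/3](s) 5*s/(3*(s^2 + 9))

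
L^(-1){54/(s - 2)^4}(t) 9*t^3*exp(2*t)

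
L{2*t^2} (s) 4/s^3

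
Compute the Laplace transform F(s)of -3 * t -3/s^2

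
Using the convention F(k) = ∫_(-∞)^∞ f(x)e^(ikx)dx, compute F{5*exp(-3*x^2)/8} 5*sqrt(3)*sqrt(pi)*exp(-k^2/12)/24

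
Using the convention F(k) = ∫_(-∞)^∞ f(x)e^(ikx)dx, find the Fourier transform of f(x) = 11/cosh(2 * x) 11 * pi/(2 * cosh(pi * k/4))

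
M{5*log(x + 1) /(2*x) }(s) -5*pi*csc(pi*s) /(2*s - 2) 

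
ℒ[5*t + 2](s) 2/s + 5/s^2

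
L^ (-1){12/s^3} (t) 6 * t^2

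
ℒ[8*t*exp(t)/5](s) 8/(5*(s - 1)^2)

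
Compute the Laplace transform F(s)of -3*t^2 -6/s^3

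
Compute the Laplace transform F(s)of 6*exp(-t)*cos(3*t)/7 6*(s + 1)/(7*((s + 1)^2 + 9))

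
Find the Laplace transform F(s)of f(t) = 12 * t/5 12/(5 * s^2)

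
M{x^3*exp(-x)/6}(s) gamma(s + 3)/6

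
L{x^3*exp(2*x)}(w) 6/(w - 2)^4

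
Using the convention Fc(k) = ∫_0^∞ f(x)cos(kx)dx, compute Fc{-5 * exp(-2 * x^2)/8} -5 * sqrt(2) * sqrt(pi) * exp(-k^2/8)/32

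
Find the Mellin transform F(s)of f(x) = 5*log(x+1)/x -5*pi*csc(pi*s)/(s - 1)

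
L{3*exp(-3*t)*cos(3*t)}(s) 3*(s + 3)/((s + 3)^2 + 9)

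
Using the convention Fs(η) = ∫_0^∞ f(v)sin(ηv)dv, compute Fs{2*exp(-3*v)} 2*η/(η^2 + 9)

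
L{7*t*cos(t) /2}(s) 7*(s^2 - 1) /(2*(s^2+1) ^2) 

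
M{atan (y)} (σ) -pi*sec (pi*σ/2)/ (2*σ)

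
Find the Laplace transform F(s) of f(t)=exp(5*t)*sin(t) 1/((s - 5) ^2 + 1) 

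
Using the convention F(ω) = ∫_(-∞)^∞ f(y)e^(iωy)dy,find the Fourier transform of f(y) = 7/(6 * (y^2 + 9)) 7 * pi * exp(-3 * Abs(ω))/18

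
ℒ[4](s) 4/s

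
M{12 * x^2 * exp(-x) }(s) 12 * gamma(s + 2) 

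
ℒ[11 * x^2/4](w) 11/(2 * w^3)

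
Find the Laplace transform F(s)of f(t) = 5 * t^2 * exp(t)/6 5/(3 * (s - 1)^3)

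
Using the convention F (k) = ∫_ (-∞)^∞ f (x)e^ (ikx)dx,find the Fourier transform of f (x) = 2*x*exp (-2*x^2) sqrt (2)*I*sqrt (pi)*k*exp (-k^2/8)/4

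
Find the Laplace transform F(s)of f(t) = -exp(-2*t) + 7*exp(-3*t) 7/(s + 3) - 1/(s + 2)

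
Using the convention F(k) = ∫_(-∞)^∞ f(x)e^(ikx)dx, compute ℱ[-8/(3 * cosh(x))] -8 * pi/(3 * cosh(pi * k/2))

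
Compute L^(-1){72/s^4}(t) 12 * t^3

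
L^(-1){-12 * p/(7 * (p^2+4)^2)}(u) -3 * u * sin(2 * u)/7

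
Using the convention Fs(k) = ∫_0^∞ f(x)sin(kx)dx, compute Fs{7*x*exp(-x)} 14*k/(k^2 + 1)^2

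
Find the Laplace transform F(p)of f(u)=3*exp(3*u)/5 3/(5*(p - 3))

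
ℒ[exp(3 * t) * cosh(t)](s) (s - 3)/((s - 3)^2 - 1)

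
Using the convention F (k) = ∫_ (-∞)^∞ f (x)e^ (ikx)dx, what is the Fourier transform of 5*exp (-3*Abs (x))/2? 15/ (k^2 + 9)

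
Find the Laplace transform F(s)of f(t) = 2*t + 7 7/s + 2/s^2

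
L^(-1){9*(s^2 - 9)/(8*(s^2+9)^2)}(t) 9*t*cos(3*t)/8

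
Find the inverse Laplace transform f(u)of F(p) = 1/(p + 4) exp(-4 * u)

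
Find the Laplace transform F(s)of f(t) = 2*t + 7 7/s + 2/s^2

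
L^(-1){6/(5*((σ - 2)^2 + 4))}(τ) 3*exp(2*τ)*sin(2*τ)/5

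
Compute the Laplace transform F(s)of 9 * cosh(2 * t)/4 9 * s/(4 * (s^2 - 4))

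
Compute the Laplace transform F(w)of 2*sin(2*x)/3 4/(3*(w^2 + 4))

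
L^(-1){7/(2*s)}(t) 7/2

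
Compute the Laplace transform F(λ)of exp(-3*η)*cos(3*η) (λ + 3)/((λ + 3)^2 + 9)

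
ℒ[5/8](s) 5/(8*s)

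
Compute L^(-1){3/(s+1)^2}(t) 3*t*exp(-t)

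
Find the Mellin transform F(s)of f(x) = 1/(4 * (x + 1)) pi * csc(pi * s)/4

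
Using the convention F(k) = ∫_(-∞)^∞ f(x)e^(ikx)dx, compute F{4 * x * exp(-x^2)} 2 * I * sqrt(pi) * k * exp(-k^2/4)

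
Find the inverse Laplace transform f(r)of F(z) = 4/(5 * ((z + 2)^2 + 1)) 4 * exp(-2 * r) * sin(r)/5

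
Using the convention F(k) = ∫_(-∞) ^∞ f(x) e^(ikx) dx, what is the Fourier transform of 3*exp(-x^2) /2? 3*sqrt(pi)*exp(-k^2/4) /2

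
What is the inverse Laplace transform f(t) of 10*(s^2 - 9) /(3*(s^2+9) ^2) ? 10*t*cos(3*t) /3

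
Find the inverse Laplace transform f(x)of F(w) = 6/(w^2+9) 2 * sin(3 * x)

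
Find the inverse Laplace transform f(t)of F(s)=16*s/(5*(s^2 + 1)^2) 8*t*sin(t)/5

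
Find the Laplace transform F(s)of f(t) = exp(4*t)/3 1/(3*(s - 4))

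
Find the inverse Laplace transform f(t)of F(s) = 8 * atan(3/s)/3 8 * sin(3 * t)/(3 * t)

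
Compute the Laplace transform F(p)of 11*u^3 66/p^4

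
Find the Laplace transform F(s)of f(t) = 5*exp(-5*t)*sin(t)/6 5/(6*((s+5)^2+1))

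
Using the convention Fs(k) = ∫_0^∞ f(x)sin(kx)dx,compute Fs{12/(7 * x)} 6 * pi/7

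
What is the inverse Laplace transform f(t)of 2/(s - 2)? 2 * exp(2 * t)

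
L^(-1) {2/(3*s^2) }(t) 2*t/3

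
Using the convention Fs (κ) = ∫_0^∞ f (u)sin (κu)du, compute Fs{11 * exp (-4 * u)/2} 11 * κ/ (2 * (κ^2 + 16))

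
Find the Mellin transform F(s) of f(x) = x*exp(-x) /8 gamma(s + 1) /8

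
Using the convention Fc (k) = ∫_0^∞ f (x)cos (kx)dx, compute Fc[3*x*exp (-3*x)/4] 3*(9 - k^2)/ (4*(k^2+9)^2)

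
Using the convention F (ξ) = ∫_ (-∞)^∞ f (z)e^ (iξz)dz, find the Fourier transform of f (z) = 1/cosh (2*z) pi/ (2*cosh (pi*ξ/4))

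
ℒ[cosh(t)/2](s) s/(2*(s^2 - 1))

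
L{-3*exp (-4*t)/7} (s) -3/ (7*s + 28)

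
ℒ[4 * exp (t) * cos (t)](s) 4 * (s - 1)/ ( (s - 1)^2 + 1)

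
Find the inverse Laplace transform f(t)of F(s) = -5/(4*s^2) -5*t/4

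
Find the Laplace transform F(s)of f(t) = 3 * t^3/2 9/s^4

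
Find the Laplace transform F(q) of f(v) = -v -1/q^2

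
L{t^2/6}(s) 1/(3*s^3)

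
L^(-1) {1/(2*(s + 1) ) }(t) exp(-t) /2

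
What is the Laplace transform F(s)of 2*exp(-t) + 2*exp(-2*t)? 2/(s + 2) + 2/(s + 1)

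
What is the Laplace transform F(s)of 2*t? 2/s^2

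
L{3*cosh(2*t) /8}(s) 3*s/(8*(s^2 - 4) ) 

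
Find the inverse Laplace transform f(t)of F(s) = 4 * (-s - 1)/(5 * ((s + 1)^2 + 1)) -4 * exp(-t) * cos(t)/5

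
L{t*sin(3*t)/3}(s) 2*s/(s^2 + 9)^2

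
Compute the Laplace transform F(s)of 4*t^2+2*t 2/s^2+8/s^3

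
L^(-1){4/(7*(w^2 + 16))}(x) sin(4*x)/7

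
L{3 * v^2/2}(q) 3/q^3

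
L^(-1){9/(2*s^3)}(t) 9*t^2/4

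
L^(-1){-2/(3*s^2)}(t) -2*t/3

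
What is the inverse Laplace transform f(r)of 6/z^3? 3*r^2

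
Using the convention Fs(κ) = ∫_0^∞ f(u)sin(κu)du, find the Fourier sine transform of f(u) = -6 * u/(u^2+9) -3 * pi * exp(-3 * κ)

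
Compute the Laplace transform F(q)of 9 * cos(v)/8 9 * q/(8 * (q^2 + 1))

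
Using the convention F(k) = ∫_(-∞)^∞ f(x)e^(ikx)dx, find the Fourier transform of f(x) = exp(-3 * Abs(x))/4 3/(2 * (k^2 + 9))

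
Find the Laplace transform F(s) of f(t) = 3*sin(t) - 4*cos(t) 3/(s^2+1) - 4*s/(s^2+1) 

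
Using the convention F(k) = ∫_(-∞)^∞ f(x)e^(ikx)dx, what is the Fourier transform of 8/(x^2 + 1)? 8*pi*exp(-Abs(k))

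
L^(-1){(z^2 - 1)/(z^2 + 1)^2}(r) r * cos(r)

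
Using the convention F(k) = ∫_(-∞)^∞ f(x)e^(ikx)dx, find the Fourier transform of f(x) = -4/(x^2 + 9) -4*pi*exp(-3*Abs(k))/3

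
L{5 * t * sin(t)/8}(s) 5 * s/(4 * (s^2 + 1)^2)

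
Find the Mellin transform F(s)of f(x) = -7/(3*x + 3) -7*pi*csc(pi*s)/3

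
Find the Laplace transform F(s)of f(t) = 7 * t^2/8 7/(4 * s^3)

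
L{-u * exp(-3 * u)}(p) -1/(p + 3)^2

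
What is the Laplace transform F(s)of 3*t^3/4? 9/(2*s^4)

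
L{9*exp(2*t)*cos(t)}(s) 9*(s - 2)/((s - 2)^2 + 1)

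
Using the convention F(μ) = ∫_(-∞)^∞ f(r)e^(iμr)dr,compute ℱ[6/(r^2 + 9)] 2*pi*exp(-3*Abs(μ))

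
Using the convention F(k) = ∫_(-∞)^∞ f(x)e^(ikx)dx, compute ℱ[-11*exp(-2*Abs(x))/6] -22/(3*k^2 + 12)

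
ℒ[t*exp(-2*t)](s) (s + 2)^(-2)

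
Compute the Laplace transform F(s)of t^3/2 3/s^4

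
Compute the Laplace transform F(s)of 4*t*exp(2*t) 4/(s - 2)^2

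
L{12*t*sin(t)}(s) 24*s/(s^2 + 1)^2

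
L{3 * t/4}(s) 3/(4 * s^2)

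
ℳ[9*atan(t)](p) -9*pi*sec(pi*p/2)/(2*p)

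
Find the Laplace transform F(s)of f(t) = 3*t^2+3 6/s^3+3/s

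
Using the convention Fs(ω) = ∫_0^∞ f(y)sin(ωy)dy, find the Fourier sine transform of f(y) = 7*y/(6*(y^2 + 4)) 7*pi*exp(-2*ω)/12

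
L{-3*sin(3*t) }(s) -9/(s^2 + 9) 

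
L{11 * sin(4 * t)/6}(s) 22/(3 * (s^2 + 16))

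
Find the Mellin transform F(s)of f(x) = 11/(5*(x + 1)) 11*pi*csc(pi*s)/5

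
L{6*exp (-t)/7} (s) 6/ (7*(s + 1))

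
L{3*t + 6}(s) 6/s + 3/s^2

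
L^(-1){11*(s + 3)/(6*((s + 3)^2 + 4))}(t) 11*exp(-3*t)*cos(2*t)/6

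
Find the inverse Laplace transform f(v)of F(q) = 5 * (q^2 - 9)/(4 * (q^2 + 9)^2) 5 * v * cos(3 * v)/4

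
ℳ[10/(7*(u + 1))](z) 10*pi*csc(pi*z)/7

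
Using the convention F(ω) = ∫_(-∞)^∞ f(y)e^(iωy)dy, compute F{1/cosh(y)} pi/cosh(pi*ω/2)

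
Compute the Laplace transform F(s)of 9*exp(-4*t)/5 9/(5*(s + 4))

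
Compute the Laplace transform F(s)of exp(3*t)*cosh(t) (s - 3)/((s - 3)^2 - 1)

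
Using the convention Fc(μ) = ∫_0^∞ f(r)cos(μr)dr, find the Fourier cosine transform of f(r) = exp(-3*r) 3/(μ^2 + 9)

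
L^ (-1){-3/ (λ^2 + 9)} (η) -sin (3*η)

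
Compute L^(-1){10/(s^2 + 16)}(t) 5 * sin(4 * t)/2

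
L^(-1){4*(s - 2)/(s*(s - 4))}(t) 4*exp(2*t)*cosh(2*t)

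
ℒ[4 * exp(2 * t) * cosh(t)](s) 4 * (s - 2)/((s - 2)^2 - 1)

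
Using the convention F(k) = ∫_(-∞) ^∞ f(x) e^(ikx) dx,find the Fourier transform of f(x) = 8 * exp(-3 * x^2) 8 * sqrt(3) * sqrt(pi) * exp(-k^2/12) /3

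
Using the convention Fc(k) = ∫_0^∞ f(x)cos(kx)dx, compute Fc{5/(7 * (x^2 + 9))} 5 * pi * exp(-3 * k)/42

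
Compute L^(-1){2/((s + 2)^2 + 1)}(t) 2*exp(-2*t)*sin(t)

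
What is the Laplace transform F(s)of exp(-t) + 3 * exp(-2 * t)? 3/(s + 2) + 1/(s + 1)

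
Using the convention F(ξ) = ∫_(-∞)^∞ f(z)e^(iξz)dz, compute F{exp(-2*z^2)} sqrt(2)*sqrt(pi)*exp(-ξ^2/8)/2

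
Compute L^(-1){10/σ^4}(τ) 5*τ^3/3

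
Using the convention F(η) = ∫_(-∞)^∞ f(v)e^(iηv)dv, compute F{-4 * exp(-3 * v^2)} -4 * sqrt(3) * sqrt(pi) * exp(-η^2/12)/3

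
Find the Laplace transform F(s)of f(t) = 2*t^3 12/s^4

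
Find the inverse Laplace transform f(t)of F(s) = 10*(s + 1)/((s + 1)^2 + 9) 10*exp(-t)*cos(3*t)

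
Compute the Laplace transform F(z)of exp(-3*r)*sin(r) 1/((z + 3)^2 + 1)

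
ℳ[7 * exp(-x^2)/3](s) 7 * gamma(s/2)/6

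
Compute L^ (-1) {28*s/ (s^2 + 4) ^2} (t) 7*t*sin (2*t) 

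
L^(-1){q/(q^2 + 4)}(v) cos(2 * v)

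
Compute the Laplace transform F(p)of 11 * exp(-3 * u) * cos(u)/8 11 * (p + 3)/(8 * ((p + 3)^2 + 1))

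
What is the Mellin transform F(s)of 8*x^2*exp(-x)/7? 8*gamma(s + 2)/7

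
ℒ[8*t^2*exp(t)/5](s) 16/(5*(s - 1)^3)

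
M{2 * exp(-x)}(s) 2 * gamma(s)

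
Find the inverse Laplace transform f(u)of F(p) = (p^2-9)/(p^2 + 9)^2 u * cos(3 * u)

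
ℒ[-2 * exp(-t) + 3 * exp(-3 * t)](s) 3/(s + 3)-2/(s + 1)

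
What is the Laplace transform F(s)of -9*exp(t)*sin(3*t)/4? -27/(4*(s - 1)^2 + 36)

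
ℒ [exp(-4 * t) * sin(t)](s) 1/((s + 4)^2 + 1)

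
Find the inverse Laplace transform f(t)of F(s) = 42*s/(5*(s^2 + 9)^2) 7*t*sin(3*t)/5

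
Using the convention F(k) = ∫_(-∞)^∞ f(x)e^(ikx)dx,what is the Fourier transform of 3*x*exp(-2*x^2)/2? 3*sqrt(2)*I*sqrt(pi)*k*exp(-k^2/8)/16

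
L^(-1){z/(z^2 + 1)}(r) cos(r)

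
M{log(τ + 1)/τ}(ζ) -pi*csc(pi*ζ)/(ζ - 1)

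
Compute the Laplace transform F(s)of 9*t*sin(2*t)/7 36*s/(7*(s^2 + 4)^2)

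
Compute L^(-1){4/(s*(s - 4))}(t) 2*exp(2*t)*sinh(2*t)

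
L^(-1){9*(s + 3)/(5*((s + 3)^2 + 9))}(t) 9*exp(-3*t)*cos(3*t)/5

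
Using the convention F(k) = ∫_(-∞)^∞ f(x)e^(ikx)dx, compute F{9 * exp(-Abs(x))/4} 9/(2 * (k^2+1))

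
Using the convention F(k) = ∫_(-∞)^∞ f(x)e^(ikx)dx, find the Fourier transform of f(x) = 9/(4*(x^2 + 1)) 9*pi*exp(-Abs(k))/4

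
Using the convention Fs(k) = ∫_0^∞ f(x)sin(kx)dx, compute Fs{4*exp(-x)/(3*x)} 4*atan(k)/3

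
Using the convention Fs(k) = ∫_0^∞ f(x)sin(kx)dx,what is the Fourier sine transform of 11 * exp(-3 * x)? 11 * k/(k^2 + 9)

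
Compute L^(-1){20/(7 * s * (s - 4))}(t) 10 * exp(2 * t) * sinh(2 * t)/7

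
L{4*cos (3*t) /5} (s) 4*s/ (5*(s^2+9) ) 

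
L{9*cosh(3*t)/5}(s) 9*s/(5*(s^2 - 9))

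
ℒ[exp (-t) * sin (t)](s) 1/ ( (s+1)^2+1)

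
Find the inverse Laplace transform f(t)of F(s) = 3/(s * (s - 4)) 3 * exp(2 * t) * sinh(2 * t)/2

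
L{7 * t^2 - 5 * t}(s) 14/s^3 - 5/s^2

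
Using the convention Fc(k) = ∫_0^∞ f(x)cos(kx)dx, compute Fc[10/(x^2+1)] 5 * pi * exp(-k)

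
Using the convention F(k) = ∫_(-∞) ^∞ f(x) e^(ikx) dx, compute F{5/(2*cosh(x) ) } 5*pi/(2*cosh(pi*k/2) ) 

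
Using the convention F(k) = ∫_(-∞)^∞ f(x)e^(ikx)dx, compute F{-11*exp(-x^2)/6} -11*sqrt(pi)*exp(-k^2/4)/6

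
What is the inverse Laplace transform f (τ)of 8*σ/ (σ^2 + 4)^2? 2*τ*sin (2*τ)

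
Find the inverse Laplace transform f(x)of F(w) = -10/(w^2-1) -10 * sinh(x)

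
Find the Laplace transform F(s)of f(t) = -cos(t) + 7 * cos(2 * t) 7 * s/(s^2 + 4)- s/(s^2 + 1)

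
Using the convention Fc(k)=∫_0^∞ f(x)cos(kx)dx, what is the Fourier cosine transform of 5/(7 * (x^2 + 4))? 5 * pi * exp(-2 * k)/28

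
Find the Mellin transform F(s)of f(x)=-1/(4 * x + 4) -pi * csc(pi * s)/4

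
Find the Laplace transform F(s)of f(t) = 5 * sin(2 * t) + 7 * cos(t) 7 * s/(s^2 + 1) + 10/(s^2 + 4)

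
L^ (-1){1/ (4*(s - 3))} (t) exp (3*t)/4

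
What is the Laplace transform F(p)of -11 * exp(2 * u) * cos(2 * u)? 11 * (2 - p)/((p - 2)^2 + 4)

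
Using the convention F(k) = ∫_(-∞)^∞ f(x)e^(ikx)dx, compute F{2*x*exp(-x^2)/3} I*sqrt(pi)*k*exp(-k^2/4)/3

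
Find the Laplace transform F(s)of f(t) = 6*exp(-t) 6/(s + 1)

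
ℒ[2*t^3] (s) 12/s^4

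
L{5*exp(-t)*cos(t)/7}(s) 5*(s + 1)/(7*((s + 1)^2 + 1))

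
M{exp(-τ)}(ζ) gamma(ζ)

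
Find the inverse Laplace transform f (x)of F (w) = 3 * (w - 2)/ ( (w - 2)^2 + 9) 3 * exp (2 * x) * cos (3 * x)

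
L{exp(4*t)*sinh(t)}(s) 1/((s - 4)^2 - 1)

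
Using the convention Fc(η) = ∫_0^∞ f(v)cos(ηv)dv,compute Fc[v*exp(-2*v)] (4 - η^2)/(η^2 + 4)^2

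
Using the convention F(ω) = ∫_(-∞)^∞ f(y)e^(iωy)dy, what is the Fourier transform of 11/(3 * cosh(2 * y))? 11 * pi/(6 * cosh(pi * ω/4))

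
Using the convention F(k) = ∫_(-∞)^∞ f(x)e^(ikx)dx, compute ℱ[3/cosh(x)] 3*pi/cosh(pi*k/2)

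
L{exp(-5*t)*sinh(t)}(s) 1/((s + 5)^2-1)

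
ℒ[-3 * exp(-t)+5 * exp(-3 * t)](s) 5/(s+3) - 3/(s+1)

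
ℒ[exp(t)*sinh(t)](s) 1/(s*(s - 2))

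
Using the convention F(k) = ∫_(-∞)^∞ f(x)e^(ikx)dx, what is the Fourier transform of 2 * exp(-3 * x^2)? 2 * sqrt(3) * sqrt(pi) * exp(-k^2/12)/3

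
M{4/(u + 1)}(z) 4*pi*csc(pi*z)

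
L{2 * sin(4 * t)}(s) 8/(s^2 + 16)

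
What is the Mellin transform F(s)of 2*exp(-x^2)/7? gamma(s/2)/7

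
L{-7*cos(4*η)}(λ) -7*λ/(λ^2 + 16)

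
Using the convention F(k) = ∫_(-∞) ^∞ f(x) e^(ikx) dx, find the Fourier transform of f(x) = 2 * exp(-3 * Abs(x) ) 12/(k^2 + 9) 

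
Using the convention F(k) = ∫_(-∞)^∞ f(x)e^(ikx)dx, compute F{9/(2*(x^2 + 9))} 3*pi*exp(-3*Abs(k))/2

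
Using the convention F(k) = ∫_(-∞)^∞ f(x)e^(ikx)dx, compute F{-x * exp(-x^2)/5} -I * sqrt(pi) * k * exp(-k^2/4)/10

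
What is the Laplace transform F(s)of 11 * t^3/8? 33/(4 * s^4)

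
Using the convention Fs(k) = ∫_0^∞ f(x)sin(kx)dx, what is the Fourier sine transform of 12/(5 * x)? 6 * pi/5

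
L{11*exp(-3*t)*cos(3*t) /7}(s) 11*(s + 3) /(7*((s + 3) ^2 + 9) ) 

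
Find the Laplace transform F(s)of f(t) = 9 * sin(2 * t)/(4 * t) 9 * atan(2/s)/4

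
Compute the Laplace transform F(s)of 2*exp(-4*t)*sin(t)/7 2/(7*((s + 4)^2 + 1))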